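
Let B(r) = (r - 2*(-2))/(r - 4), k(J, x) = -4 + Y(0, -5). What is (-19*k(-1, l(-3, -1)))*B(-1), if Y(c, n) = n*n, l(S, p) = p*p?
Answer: 1197/5 ≈ 239.40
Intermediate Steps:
l(S, p) = p²
Y(c, n) = n²
k(J, x) = 21 (k(J, x) = -4 + (-5)² = -4 + 25 = 21)
B(r) = (4 + r)/(-4 + r) (B(r) = (r + 4)/(-4 + r) = (4 + r)/(-4 + r))
(-19*k(-1, l(-3, -1)))*B(-1) = (-19*21)*((4 - 1)/(-4 - 1)) = -399*3/(-5) = -(-399)*3/5 = -399*(-⅗) = 1197/5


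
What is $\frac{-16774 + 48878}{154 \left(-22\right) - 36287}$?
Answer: $- \frac{32104}{39675} \approx -0.80917$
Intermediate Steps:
$\frac{-16774 + 48878}{154 \left(-22\right) - 36287} = \frac{32104}{-3388 - 36287} = \frac{32104}{-39675} = 32104 \left(- \frac{1}{39675}\right) = - \frac{32104}{39675}$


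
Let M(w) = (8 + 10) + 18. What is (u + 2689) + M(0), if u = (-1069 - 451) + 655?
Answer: 1860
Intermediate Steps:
M(w) = 36 (M(w) = 18 + 18 = 36)
u = -865 (u = -1520 + 655 = -865)
(u + 2689) + M(0) = (-865 + 2689) + 36 = 1824 + 36 = 1860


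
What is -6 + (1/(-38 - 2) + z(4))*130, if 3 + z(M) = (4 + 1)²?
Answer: 11403/4 ≈ 2850.8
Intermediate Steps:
z(M) = 22 (z(M) = -3 + (4 + 1)² = -3 + 5² = -3 + 25 = 22)
-6 + (1/(-38 - 2) + z(4))*130 = -6 + (1/(-38 - 2) + 22)*130 = -6 + (1/(-40) + 22)*130 = -6 + (-1/40 + 22)*130 = -6 + (879/40)*130 = -6 + 11427/4 = 11403/4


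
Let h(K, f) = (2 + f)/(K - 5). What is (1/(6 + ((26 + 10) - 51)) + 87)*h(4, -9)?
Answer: 5474/9 ≈ 608.22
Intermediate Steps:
h(K, f) = (2 + f)/(-5 + K)
(1/(6 + ((26 + 10) - 51)) + 87)*h(4, -9) = (1/(6 + ((26 + 10) - 51)) + 87)*((2 - 9)/(-5 + 4)) = (1/(6 + (36 - 51)) + 87)*(-7/(-1)) = (1/(6 - 15) + 87)*(-1*(-7)) = (1/(-9) + 87)*7 = (-⅑ + 87)*7 = (782/9)*7 = 5474/9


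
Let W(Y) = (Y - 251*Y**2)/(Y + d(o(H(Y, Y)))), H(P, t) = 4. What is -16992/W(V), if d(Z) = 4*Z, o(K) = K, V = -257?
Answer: -1023768/4144639 ≈ -0.24701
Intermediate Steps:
W(Y) = (Y - 251*Y**2)/(16 + Y) (W(Y) = (Y - 251*Y**2)/(Y + 4*4) = (Y - 251*Y**2)/(Y + 16) = (Y - 251*Y**2)/(16 + Y))
-16992/W(V) = -16992*(-(16 - 257)/(257*(1 - 251*(-257)))) = -16992*241/(257*(1 + 64507)) = -16992/((-257*(-1/241)*64508)) = -16992/16578556/241 = -16992*241/16578556 = -1023768/4144639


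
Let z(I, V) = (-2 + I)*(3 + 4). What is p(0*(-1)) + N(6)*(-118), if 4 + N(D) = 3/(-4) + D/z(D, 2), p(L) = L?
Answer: 7493/14 ≈ 535.21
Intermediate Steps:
z(I, V) = -14 + 7*I (z(I, V) = (-2 + I)*7 = -14 + 7*I)
N(D) = -19/4 + D/(-14 + 7*D) (N(D) = -4 + (3/(-4) + D/(-14 + 7*D)) = -4 + (3*(-¼) + D/(-14 + 7*D)) = -4 + (-¾ + D/(-14 + 7*D)) = -19/4 + D/(-14 + 7*D))
p(0*(-1)) + N(6)*(-118) = 0*(-1) + ((266 - 129*6)/(28*(-2 + 6)))*(-118) = 0 + ((1/28)*(266 - 774)/4)*(-118) = 0 + ((1/28)*(¼)*(-508))*(-118) = 0 - 127/28*(-118) = 0 + 7493/14 = 7493/14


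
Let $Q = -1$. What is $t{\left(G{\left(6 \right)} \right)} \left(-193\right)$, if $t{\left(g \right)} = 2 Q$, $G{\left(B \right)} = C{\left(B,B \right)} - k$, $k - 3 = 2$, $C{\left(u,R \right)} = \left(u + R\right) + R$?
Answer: $386$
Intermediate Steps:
$C{\left(u,R \right)} = u + 2 R$ ($C{\left(u,R \right)} = \left(R + u\right) + R = u + 2 R$)
$k = 5$ ($k = 3 + 2 = 5$)
$G{\left(B \right)} = -5 + 3 B$ ($G{\left(B \right)} = \left(B + 2 B\right) - 5 = 3 B - 5 = -5 + 3 B$)
$t{\left(g \right)} = -2$ ($t{\left(g \right)} = 2 \left(-1\right) = -2$)
$t{\left(G{\left(6 \right)} \right)} \left(-193\right) = \left(-2\right) \left(-193\right) = 386$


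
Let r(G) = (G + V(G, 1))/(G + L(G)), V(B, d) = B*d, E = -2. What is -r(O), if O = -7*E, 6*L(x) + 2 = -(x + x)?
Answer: -28/9 ≈ -3.1111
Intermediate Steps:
L(x) = -⅓ - x/3 (L(x) = -⅓ + (-(x + x))/6 = -⅓ + (-2*x)/6 = -⅓ - x/3)
O = 14 (O = -7*(-2) = 14)
r(G) = 2*G/(-⅓ + 2*G/3) (r(G) = (G + G*1)/(G + (-⅓ - G/3)) = (G + G)/(-⅓ + 2*G/3) = (2*G)/(-⅓ + 2*G/3) = 2*G/(-⅓ + 2*G/3))
-r(O) = -6*14/(-1 + 2*14) = -6*14/(-1 + 28) = -6*14/27 = -1*28/9 = -28/9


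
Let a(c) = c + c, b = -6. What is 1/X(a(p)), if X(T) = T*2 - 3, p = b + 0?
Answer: -1/27 ≈ -0.037037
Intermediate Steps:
p = -6 (p = -6 + 0 = -6)
a(c) = 2*c
X(T) = -3 + 2*T (X(T) = 2*T - 3 = -3 + 2*T)
1/X(a(p)) = 1/(-3 + 2*(2*(-6))) = 1/(-3 + 2*(-12)) = 1/(-3 - 24) = 1/(-27) = -1/27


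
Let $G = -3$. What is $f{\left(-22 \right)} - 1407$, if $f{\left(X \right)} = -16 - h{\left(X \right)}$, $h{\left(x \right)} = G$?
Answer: $-1420$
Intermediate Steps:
$h{\left(x \right)} = -3$
$f{\left(X \right)} = -13$ ($f{\left(X \right)} = -16 - -3 = -16 + 3 = -13$)
$f{\left(-22 \right)} - 1407 = -13 - 1407 = -1420$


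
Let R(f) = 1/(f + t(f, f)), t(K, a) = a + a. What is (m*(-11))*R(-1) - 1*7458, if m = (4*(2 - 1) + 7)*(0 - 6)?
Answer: -7700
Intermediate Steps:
m = -66 (m = (4*1 + 7)*(-6) = (4 + 7)*(-6) = 11*(-6) = -66)
t(K, a) = 2*a
R(f) = 1/(3*f) (R(f) = 1/(f + 2*f) = 1/(3*f))
(m*(-11))*R(-1) - 1*7458 = (-66*(-11))*((⅓)/(-1)) - 1*7458 = 726*((⅓)*(-1)) - 7458 = 726*(-⅓) - 7458 = -242 - 7458 = -7700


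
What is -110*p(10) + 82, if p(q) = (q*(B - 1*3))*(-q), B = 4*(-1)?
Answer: -76918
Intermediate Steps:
B = -4
p(q) = 7*q**2 (p(q) = (q*(-4 - 1*3))*(-q) = (q*(-4 - 3))*(-q) = (q*(-7))*(-q) = (-7*q)*(-q) = 7*q**2)
-110*p(10) + 82 = -770*10**2 + 82 = -770*100 + 82 = -110*700 + 82 = -77000 + 82 = -76918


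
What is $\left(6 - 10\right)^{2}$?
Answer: $16$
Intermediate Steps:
$\left(6 - 10\right)^{2} = \left(-4\right)^{2} = 16$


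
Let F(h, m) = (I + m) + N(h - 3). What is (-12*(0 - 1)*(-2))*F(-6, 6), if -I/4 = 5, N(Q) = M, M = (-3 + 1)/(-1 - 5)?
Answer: 328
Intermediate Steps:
M = ⅓ (M = -2/(-6) = -2*(-⅙) = ⅓ ≈ 0.33333)
N(Q) = ⅓
I = -20 (I = -4*5 = -20)
F(h, m) = -59/3 + m (F(h, m) = (-20 + m) + ⅓ = -59/3 + m)
(-12*(0 - 1)*(-2))*F(-6, 6) = (-12*(0 - 1)*(-2))*(-59/3 + 6) = -(-12)*(-2)*(-41/3) = -12*2*(-41/3) = -24*(-41/3) = 328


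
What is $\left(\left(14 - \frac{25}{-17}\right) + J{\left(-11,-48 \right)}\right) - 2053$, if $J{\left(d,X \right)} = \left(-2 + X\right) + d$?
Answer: $- \frac{35675}{17} \approx -2098.5$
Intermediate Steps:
$J{\left(d,X \right)} = -2 + X + d$
$\left(\left(14 - \frac{25}{-17}\right) + J{\left(-11,-48 \right)}\right) - 2053 = \left(\left(14 - \frac{25}{-17}\right) - 61\right) - 2053 = \left(\left(14 - - \frac{25}{17}\right) - 61\right) - 2053 = \left(\left(14 + \frac{25}{17}\right) - 61\right) - 2053 = \left(\frac{263}{17} - 61\right) - 2053 = - \frac{774}{17} - 2053 = - \frac{35675}{17}$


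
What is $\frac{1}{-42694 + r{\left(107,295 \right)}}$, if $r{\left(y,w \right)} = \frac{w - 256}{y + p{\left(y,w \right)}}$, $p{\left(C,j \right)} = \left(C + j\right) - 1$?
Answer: $- \frac{508}{21688513} \approx -2.3423 \cdot 10^{-5}$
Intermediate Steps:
$p{\left(C,j \right)} = -1 + C + j$
$r{\left(y,w \right)} = \frac{-256 + w}{-1 + w + 2 y}$ ($r{\left(y,w \right)} = \frac{w - 256}{y + \left(-1 + y + w\right)} = \frac{-256 + w}{y + \left(-1 + w + y\right)} = \frac{-256 + w}{-1 + w + 2 y}$)
$\frac{1}{-42694 + r{\left(107,295 \right)}} = \frac{1}{-42694 + \frac{-256 + 295}{-1 + 295 + 2 \cdot 107}} = \frac{1}{-42694 + \frac{1}{-1 + 295 + 214} \cdot 39} = \frac{1}{-42694 + \frac{1}{508} \cdot 39} = \frac{1}{-42694 + \frac{39}{508}} = \frac{1}{- \frac{21688513}{508}} = - \frac{508}{21688513}$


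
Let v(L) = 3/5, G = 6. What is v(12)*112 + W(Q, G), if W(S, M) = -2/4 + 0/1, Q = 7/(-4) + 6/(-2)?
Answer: 667/10 ≈ 66.700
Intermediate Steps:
Q = -19/4 (Q = 7*(-¼) + 6*(-½) = -7/4 - 3 = -19/4 ≈ -4.7500)
W(S, M) = -½ (W(S, M) = -2*¼ + 0*1 = -½ + 0 = -½)
v(L) = ⅗ (v(L) = 3*(⅕) = ⅗)
v(12)*112 + W(Q, G) = (⅗)*112 - ½ = 336/5 - ½ = 667/10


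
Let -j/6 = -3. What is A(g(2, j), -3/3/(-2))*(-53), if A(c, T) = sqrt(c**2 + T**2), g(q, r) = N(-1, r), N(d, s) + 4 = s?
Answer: -53*sqrt(785)/2 ≈ -742.47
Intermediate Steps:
j = 18 (j = -6*(-3) = 18)
N(d, s) = -4 + s
g(q, r) = -4 + r
A(c, T) = sqrt(T**2 + c**2)
A(g(2, j), -3/3/(-2))*(-53) = sqrt((-3/3/(-2))**2 + (-4 + 18)**2)*(-53) = sqrt((-3*1/3*(-1/2))**2 + 14**2)*(-53) = sqrt((-1*(-1/2))**2 + 196)*(-53) = sqrt((1/2)**2 + 196)*(-53) = sqrt(1/4 + 196)*(-53) = sqrt(785/4)*(-53) = (sqrt(785)/2)*(-53) = -53*sqrt(785)/2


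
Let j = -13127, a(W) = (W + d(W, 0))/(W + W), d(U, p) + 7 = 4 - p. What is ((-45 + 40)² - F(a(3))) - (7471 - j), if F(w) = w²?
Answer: -20573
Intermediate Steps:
d(U, p) = -3 - p (d(U, p) = -7 + (4 - p) = -3 - p)
a(W) = (-3 + W)/(2*W) (a(W) = (W + (-3 - 1*0))/(W + W) = (W + (-3 + 0))/((2*W)) = (W - 3)*(1/(2*W)) = (-3 + W)*(1/(2*W)) = (-3 + W)/(2*W))
((-45 + 40)² - F(a(3))) - (7471 - j) = ((-45 + 40)² - ((½)*(-3 + 3)/3)²) - (7471 - 1*(-13127)) = ((-5)² - ((½)*(⅓)*0)²) - (7471 + 13127) = (25 - 1*0²) - 1*20598 = (25 - 1*0) - 20598 = (25 + 0) - 20598 = 25 - 20598 = -20573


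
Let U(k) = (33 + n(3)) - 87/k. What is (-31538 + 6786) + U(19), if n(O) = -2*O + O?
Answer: -469805/19 ≈ -24727.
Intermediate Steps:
n(O) = -O
U(k) = 30 - 87/k (U(k) = (33 - 1*3) - 87/k = (33 - 3) - 87/k = 30 - 87/k)
(-31538 + 6786) + U(19) = (-31538 + 6786) + (30 - 87/19) = -24752 + (30 - 87*1/19) = -24752 + (30 - 87/19) = -24752 + 483/19 = -469805/19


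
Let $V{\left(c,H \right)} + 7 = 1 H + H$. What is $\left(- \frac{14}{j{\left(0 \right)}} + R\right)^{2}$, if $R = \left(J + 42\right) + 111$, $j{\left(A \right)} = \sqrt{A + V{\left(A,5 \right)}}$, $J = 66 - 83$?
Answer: $\frac{55684}{3} - \frac{3808 \sqrt{3}}{3} \approx 16363.0$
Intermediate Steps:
$V{\left(c,H \right)} = -7 + 2 H$ ($V{\left(c,H \right)} = -7 + \left(1 H + H\right) = -7 + \left(H + H\right) = -7 + 2 H$)
$J = -17$
$j{\left(A \right)} = \sqrt{3 + A}$ ($j{\left(A \right)} = \sqrt{A + \left(-7 + 2 \cdot 5\right)} = \sqrt{A + \left(-7 + 10\right)} = \sqrt{A + 3} = \sqrt{3 + A}$)
$R = 136$ ($R = \left(-17 + 42\right) + 111 = 25 + 111 = 136$)
$\left(- \frac{14}{j{\left(0 \right)}} + R\right)^{2} = \left(- \frac{14}{\sqrt{3 + 0}} + 136\right)^{2} = \left(- \frac{14}{\sqrt{3}} + 136\right)^{2} = \left(- 14 \frac{\sqrt{3}}{3} + 136\right)^{2} = \left(- \frac{14 \sqrt{3}}{3} + 136\right)^{2} = \left(136 - \frac{14 \sqrt{3}}{3}\right)^{2}$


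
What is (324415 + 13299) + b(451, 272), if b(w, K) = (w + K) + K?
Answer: 338709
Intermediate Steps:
b(w, K) = w + 2*K (b(w, K) = (K + w) + K = w + 2*K)
(324415 + 13299) + b(451, 272) = (324415 + 13299) + (451 + 2*272) = 337714 + (451 + 544) = 337714 + 995 = 338709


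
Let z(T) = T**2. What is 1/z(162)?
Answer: 1/26244 ≈ 3.8104e-5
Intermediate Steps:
1/z(162) = 1/(162**2) = 1/26244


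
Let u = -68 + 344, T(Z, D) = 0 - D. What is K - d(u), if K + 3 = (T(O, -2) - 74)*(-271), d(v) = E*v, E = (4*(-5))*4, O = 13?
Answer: 41589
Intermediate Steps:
T(Z, D) = -D
E = -80 (E = -20*4 = -80)
u = 276
d(v) = -80*v
K = 19509 (K = -3 + (-1*(-2) - 74)*(-271) = -3 + (2 - 74)*(-271) = -3 - 72*(-271) = -3 + 19512 = 19509)
K - d(u) = 19509 - (-80)*276 = 19509 - 1*(-22080) = 19509 + 22080 = 41589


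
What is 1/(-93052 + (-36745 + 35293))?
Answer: -1/94504 ≈ -1.0582e-5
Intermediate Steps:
1/(-93052 + (-36745 + 35293)) = 1/(-93052 - 1452) = 1/(-94504) = -1/94504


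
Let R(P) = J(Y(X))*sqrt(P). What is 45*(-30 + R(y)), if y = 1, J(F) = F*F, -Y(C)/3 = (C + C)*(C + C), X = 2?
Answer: 102330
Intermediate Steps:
Y(C) = -12*C**2 (Y(C) = -3*(C + C)*(C + C) = -3*2*C*2*C = -12*C**2)
J(F) = F**2
R(P) = 2304*sqrt(P) (R(P) = (-12*2**2)**2*sqrt(P) = (-12*4)**2*sqrt(P) = (-48)**2*sqrt(P) = 2304*sqrt(P))
45*(-30 + R(y)) = 45*(-30 + 2304*sqrt(1)) = 45*(-30 + 2304*1) = 45*(-30 + 2304) = 45*2274 = 102330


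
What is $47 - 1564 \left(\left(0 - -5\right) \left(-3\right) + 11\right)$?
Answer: $6303$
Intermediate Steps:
$47 - 1564 \left(\left(0 - -5\right) \left(-3\right) + 11\right) = 47 - 1564 \left(\left(0 + 5\right) \left(-3\right) + 11\right) = 47 - 1564 \left(5 \left(-3\right) + 11\right) = 47 - 1564 \left(-15 + 11\right) = 47 - -6256 = 47 + 6256 = 6303$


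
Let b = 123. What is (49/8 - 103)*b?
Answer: -95325/8 ≈ -11916.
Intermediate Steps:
(49/8 - 103)*b = (49/8 - 103)*123 = -775/8*123 = -95325/8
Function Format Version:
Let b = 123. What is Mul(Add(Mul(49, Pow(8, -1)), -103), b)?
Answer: Rational(-95325, 8) ≈ -11916.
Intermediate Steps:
Mul(Add(Mul(49, Pow(8, -1)), -103), b) = Mul(Add(Mul(49, Pow(8, -1)), -103), 123) = Mul(Add(Mul(49, Rational(1, 8)), -103), 123) = Mul(Add(Rational(49, 8), -103), 123) = Mul(Rational(-775, 8), 123) = Rational(-95325, 8)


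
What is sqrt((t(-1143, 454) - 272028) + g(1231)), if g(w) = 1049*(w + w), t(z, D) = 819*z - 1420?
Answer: sqrt(1373073) ≈ 1171.8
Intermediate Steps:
t(z, D) = -1420 + 819*z
g(w) = 2098*w (g(w) = 1049*(2*w) = 2098*w)
sqrt((t(-1143, 454) - 272028) + g(1231)) = sqrt(((-1420 + 819*(-1143)) - 272028) + 2098*1231) = sqrt(((-1420 - 936117) - 272028) + 2582638) = sqrt((-937537 - 272028) + 2582638) = sqrt(-1209565 + 2582638) = sqrt(1373073)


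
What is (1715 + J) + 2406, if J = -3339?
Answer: 782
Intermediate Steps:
(1715 + J) + 2406 = (1715 - 3339) + 2406 = -1624 + 2406 = 782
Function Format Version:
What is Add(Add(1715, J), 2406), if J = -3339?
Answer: 782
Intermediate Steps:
Add(Add(1715, J), 2406) = Add(Add(1715, -3339), 2406) = Add(-1624, 2406) = 782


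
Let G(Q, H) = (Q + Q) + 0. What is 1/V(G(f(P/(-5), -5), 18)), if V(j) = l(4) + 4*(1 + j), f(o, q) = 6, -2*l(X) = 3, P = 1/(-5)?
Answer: 2/101 ≈ 0.019802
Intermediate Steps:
P = -⅕ (P = 1*(-⅕) = -⅕ ≈ -0.20000)
l(X) = -3/2 (l(X) = -½*3 = -3/2)
G(Q, H) = 2*Q (G(Q, H) = 2*Q + 0 = 2*Q)
V(j) = 5/2 + 4*j (V(j) = -3/2 + 4*(1 + j) = -3/2 + (4 + 4*j) = 5/2 + 4*j)
1/V(G(f(P/(-5), -5), 18)) = 1/(5/2 + 4*(2*6)) = 1/(5/2 + 4*12) = 1/(5/2 + 48) = 1/(101/2) = 2/101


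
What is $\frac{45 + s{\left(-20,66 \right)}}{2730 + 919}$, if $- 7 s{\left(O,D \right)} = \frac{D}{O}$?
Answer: $\frac{3183}{255430} \approx 0.012461$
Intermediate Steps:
$s{\left(O,D \right)} = - \frac{D}{7 O}$ ($s{\left(O,D \right)} = - \frac{D \frac{1}{O}}{7} = - \frac{D}{7 O}$)
$\frac{45 + s{\left(-20,66 \right)}}{2730 + 919} = \frac{45 - \frac{66}{7 \left(-20\right)}}{2730 + 919} = \frac{45 - \frac{66}{7} \left(- \frac{1}{20}\right)}{3649} = \left(45 + \frac{33}{70}\right) \frac{1}{3649} = \frac{3183}{70} \cdot \frac{1}{3649} = \frac{3183}{255430}$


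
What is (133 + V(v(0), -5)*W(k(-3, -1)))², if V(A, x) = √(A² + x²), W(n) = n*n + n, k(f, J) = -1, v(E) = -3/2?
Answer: 17689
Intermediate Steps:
v(E) = -3/2 (v(E) = -3*½ = -3/2)
W(n) = n + n² (W(n) = n² + n = n + n²)
(133 + V(v(0), -5)*W(k(-3, -1)))² = (133 + √((-3/2)² + (-5)²)*(-(1 - 1)))² = (133 + √(9/4 + 25)*(-1*0))² = (133 + √(109/4)*0)² = (133 + (√109/2)*0)² = (133 + 0)² = 133² = 17689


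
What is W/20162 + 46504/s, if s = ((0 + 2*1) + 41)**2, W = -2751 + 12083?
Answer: 477434258/18639769 ≈ 25.614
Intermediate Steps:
W = 9332
s = 1849 (s = ((0 + 2) + 41)**2 = (2 + 41)**2 = 43**2 = 1849)
W/20162 + 46504/s = 9332/20162 + 46504/1849 = 9332*(1/20162) + 46504*(1/1849) = 4666/10081 + 46504/1849 = 477434258/18639769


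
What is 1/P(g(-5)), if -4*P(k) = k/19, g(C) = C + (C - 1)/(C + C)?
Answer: 190/11 ≈ 17.273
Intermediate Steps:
g(C) = C + (-1 + C)/(2*C) (g(C) = C + (-1 + C)/((2*C)) = C + (-1 + C)*(1/(2*C)) = C + (-1 + C)/(2*C))
P(k) = -k/76 (P(k) = -k/(4*19) = -k/76)
1/P(g(-5)) = 1/(-(½ - 5 - ½/(-5))/76) = 1/(-(½ - 5 - ½*(-⅕))/76) = 1/(-(½ - 5 + ⅒)/76) = 1/(-1/76*(-22/5)) = 1/(11/190) = 190/11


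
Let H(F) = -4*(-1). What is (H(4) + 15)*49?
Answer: 931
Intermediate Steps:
H(F) = 4
(H(4) + 15)*49 = (4 + 15)*49 = 19*49 = 931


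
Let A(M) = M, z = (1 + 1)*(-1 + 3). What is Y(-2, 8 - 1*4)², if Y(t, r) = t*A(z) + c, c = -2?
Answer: 100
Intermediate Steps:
z = 4 (z = 2*2 = 4)
Y(t, r) = -2 + 4*t (Y(t, r) = t*4 - 2 = 4*t - 2 = -2 + 4*t)
Y(-2, 8 - 1*4)² = (-2 + 4*(-2))² = (-2 - 8)² = (-10)² = 100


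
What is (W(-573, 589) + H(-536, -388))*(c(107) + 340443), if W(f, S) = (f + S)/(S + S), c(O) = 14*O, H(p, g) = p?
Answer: -107949405936/589 ≈ -1.8328e+8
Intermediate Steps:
W(f, S) = (S + f)/(2*S) (W(f, S) = (S + f)/((2*S)) = (S + f)*(1/(2*S)) = (S + f)/(2*S))
(W(-573, 589) + H(-536, -388))*(c(107) + 340443) = ((1/2)*(589 - 573)/589 - 536)*(14*107 + 340443) = ((1/2)*(1/589)*16 - 536)*(1498 + 340443) = (8/589 - 536)*341941 = -315696/589*341941 = -107949405936/589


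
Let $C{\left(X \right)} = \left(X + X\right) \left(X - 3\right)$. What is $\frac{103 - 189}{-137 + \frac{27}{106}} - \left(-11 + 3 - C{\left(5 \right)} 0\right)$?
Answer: $\frac{168561}{14495} \approx 11.629$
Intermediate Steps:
$C{\left(X \right)} = 2 X \left(-3 + X\right)$
$\frac{103 - 189}{-137 + \frac{27}{106}} - \left(-11 + 3 - C{\left(5 \right)} 0\right) = \frac{103 - 189}{-137 + \frac{27}{106}} + \left(- 3 - 2 \cdot 5 \left(-3 + 5\right) 0 + 11\right) = - \frac{86}{-137 + 27 \cdot \frac{1}{106}} + \left(- 3 - 2 \cdot 5 \cdot 2 \cdot 0 + 11\right) = - \frac{86}{-137 + \frac{27}{106}} + \left(- 3 \left(-1\right) 20 \cdot 0 + 11\right) = - \frac{86}{- \frac{14495}{106}} + \left(- 3 \left(\left(-20\right) 0\right) + 11\right) = \left(-86\right) \left(- \frac{106}{14495}\right) + \left(\left(-3\right) 0 + 11\right) = \frac{9116}{14495} + \left(0 + 11\right) = \frac{9116}{14495} + 11 = \frac{168561}{14495}$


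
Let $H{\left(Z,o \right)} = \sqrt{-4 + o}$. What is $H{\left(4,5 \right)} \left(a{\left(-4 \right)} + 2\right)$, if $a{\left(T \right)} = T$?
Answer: $-2$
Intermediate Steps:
$H{\left(4,5 \right)} \left(a{\left(-4 \right)} + 2\right) = \sqrt{-4 + 5} \left(-4 + 2\right) = \sqrt{1} \left(-2\right) = 1 \left(-2\right) = -2$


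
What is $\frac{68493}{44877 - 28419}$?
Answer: $\frac{22831}{5486} \approx 4.1617$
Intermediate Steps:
$\frac{68493}{44877 - 28419} = \frac{68493}{16458} = 68493 \cdot \frac{1}{16458} = \frac{22831}{5486}$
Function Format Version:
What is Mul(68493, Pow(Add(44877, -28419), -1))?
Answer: Rational(22831, 5486) ≈ 4.1617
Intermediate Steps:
Mul(68493, Pow(Add(44877, -28419), -1)) = Mul(68493, Pow(16458, -1)) = Mul(68493, Rational(1, 16458)) = Rational(22831, 5486)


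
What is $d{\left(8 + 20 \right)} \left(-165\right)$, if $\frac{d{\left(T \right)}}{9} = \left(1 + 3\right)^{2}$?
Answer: $-23760$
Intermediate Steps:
$d{\left(T \right)} = 144$ ($d{\left(T \right)} = 9 \left(1 + 3\right)^{2} = 9 \cdot 4^{2} = 9 \cdot 16 = 144$)
$d{\left(8 + 20 \right)} \left(-165\right) = 144 \left(-165\right) = -23760$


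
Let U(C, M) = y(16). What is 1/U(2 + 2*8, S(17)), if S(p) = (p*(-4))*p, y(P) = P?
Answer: 1/16 ≈ 0.062500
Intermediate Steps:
S(p) = -4*p**2 (S(p) = (-4*p)*p = -4*p**2)
U(C, M) = 16
1/U(2 + 2*8, S(17)) = 1/16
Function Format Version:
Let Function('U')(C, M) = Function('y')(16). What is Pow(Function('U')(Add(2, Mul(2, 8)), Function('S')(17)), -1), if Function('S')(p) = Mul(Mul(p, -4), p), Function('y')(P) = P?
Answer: Rational(1, 16) ≈ 0.062500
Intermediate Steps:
Function('S')(p) = Mul(-4, Pow(p, 2)) (Function('S')(p) = Mul(Mul(-4, p), p) = Mul(-4, Pow(p, 2)))
Function('U')(C, M) = 16
Pow(Function('U')(Add(2, Mul(2, 8)), Function('S')(17)), -1) = Pow(16, -1) = Rational(1, 16)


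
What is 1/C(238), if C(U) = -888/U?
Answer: -119/444 ≈ -0.26802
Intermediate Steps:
1/C(238) = 1/(-888/238) = 1/(-888*1/238) = 1/(-444/119) = -119/444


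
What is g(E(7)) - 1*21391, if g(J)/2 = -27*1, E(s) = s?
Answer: -21445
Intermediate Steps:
g(J) = -54 (g(J) = 2*(-27*1) = 2*(-27) = -54)
g(E(7)) - 1*21391 = -54 - 1*21391 = -54 - 21391 = -21445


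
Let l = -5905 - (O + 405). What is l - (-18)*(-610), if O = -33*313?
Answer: -6961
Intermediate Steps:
O = -10329
l = 4019 (l = -5905 - (-10329 + 405) = -5905 - 1*(-9924) = -5905 + 9924 = 4019)
l - (-18)*(-610) = 4019 - (-18)*(-610) = 4019 - 1*10980 = 4019 - 10980 = -6961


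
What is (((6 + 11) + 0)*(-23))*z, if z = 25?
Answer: -9775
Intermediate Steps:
(((6 + 11) + 0)*(-23))*z = (((6 + 11) + 0)*(-23))*25 = ((17 + 0)*(-23))*25 = (17*(-23))*25 = -391*25 = -9775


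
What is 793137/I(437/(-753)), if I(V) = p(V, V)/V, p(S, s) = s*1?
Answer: 793137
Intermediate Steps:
p(S, s) = s
I(V) = 1 (I(V) = V/V = 1)
793137/I(437/(-753)) = 793137/1 = 793137*1 = 793137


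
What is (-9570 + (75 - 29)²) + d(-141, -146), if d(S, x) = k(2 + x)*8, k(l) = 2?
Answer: -7438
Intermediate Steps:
d(S, x) = 16 (d(S, x) = 2*8 = 16)
(-9570 + (75 - 29)²) + d(-141, -146) = (-9570 + (75 - 29)²) + 16 = (-9570 + 46²) + 16 = (-9570 + 2116) + 16 = -7454 + 16 = -7438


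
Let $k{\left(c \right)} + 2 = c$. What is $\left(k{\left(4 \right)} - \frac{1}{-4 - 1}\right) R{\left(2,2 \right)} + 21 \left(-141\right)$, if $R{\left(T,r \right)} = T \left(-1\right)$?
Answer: $- \frac{14827}{5} \approx -2965.4$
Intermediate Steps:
$R{\left(T,r \right)} = - T$
$k{\left(c \right)} = -2 + c$
$\left(k{\left(4 \right)} - \frac{1}{-4 - 1}\right) R{\left(2,2 \right)} + 21 \left(-141\right) = \left(\left(-2 + 4\right) - \frac{1}{-4 - 1}\right) \left(\left(-1\right) 2\right) + 21 \left(-141\right) = \left(2 - \frac{1}{-5}\right) \left(-2\right) - 2961 = \left(2 - - \frac{1}{5}\right) \left(-2\right) - 2961 = \left(2 + \frac{1}{5}\right) \left(-2\right) - 2961 = \frac{11}{5} \left(-2\right) - 2961 = - \frac{22}{5} - 2961 = - \frac{14827}{5}$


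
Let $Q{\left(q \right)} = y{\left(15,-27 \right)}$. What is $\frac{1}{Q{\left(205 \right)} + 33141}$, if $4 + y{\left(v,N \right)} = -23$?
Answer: $\frac{1}{33114} \approx 3.0199 \cdot 10^{-5}$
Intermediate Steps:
$y{\left(v,N \right)} = -27$ ($y{\left(v,N \right)} = -4 - 23 = -27$)
$Q{\left(q \right)} = -27$
$\frac{1}{Q{\left(205 \right)} + 33141} = \frac{1}{-27 + 33141} = \frac{1}{33114}$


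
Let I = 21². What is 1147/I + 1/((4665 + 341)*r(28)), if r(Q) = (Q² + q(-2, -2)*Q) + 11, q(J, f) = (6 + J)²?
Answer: 7137159767/2744103978 ≈ 2.6009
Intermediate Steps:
I = 441
r(Q) = 11 + Q² + 16*Q (r(Q) = (Q² + (6 - 2)²*Q) + 11 = (Q² + 4²*Q) + 11 = (Q² + 16*Q) + 11 = 11 + Q² + 16*Q)
1147/I + 1/((4665 + 341)*r(28)) = 1147/441 + 1/((4665 + 341)*(11 + 28² + 16*28)) = 1147*(1/441) + 1/(5006*(11 + 784 + 448)) = 1147/441 + (1/5006)/1243 = 1147/441 + (1/5006)*(1/1243) = 1147/441 + 1/6222458 = 7137159767/2744103978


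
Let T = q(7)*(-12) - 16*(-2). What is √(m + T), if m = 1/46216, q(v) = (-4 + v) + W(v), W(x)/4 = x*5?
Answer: 3*I*√99913526958/23108 ≈ 41.037*I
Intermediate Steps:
W(x) = 20*x (W(x) = 4*(x*5) = 4*(5*x) = 20*x)
q(v) = -4 + 21*v (q(v) = (-4 + v) + 20*v = -4 + 21*v)
m = 1/46216 ≈ 2.1638e-5
T = -1684 (T = (-4 + 21*7)*(-12) - 16*(-2) = (-4 + 147)*(-12) + 32 = 143*(-12) + 32 = -1716 + 32 = -1684)
√(m + T) = √(1/46216 - 1684) = √(-77827743/46216) = 3*I*√99913526958/23108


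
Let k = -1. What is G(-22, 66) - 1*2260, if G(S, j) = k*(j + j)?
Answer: -2392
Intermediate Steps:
G(S, j) = -2*j (G(S, j) = -(j + j) = -2*j)
G(-22, 66) - 1*2260 = -2*66 - 1*2260 = -132 - 2260 = -2392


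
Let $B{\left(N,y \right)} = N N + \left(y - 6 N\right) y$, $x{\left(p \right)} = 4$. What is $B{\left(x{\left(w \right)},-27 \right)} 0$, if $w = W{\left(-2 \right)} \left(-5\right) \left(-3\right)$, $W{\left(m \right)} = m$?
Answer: $0$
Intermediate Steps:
$w = -30$ ($w = \left(-2\right) \left(-5\right) \left(-3\right) = 10 \left(-3\right) = -30$)
$B{\left(N,y \right)} = N^{2} + y \left(y - 6 N\right)$ ($B{\left(N,y \right)} = N^{2} + \left(y - 6 N\right) y = N^{2} + y \left(y - 6 N\right)$)
$B{\left(x{\left(w \right)},-27 \right)} 0 = \left(4^{2} + \left(-27\right)^{2} - 24 \left(-27\right)\right) 0 = \left(16 + 729 + 648\right) 0 = 1393 \cdot 0 = 0$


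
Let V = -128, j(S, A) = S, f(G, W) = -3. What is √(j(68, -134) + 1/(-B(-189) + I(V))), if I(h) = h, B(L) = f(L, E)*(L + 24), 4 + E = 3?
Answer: 9*√325829/623 ≈ 8.2461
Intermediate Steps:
E = -1 (E = -4 + 3 = -1)
B(L) = -72 - 3*L (B(L) = -3*(L + 24) = -3*(24 + L) = -72 - 3*L)
√(j(68, -134) + 1/(-B(-189) + I(V))) = √(68 + 1/(-(-72 - 3*(-189)) - 128)) = √(68 + 1/(-(-72 + 567) - 128)) = √(68 + 1/(-1*495 - 128)) = √(68 + 1/(-495 - 128)) = √(68 + 1/(-623)) = √(68 - 1/623) = √(42363/623) = 9*√325829/623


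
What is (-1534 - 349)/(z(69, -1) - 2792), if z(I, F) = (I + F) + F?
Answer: 1883/2725 ≈ 0.69101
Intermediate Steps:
z(I, F) = I + 2*F (z(I, F) = (F + I) + F = I + 2*F)
(-1534 - 349)/(z(69, -1) - 2792) = (-1534 - 349)/((69 + 2*(-1)) - 2792) = -1883/((69 - 2) - 2792) = -1883/(67 - 2792) = -1883/(-2725) = -1883*(-1/2725) = 1883/2725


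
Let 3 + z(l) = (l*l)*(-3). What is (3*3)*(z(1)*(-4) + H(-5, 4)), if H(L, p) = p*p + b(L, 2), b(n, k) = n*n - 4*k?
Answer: 513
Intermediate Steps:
b(n, k) = n² - 4*k
z(l) = -3 - 3*l² (z(l) = -3 + (l*l)*(-3) = -3 + l²*(-3) = -3 - 3*l²)
H(L, p) = -8 + L² + p² (H(L, p) = p*p + (L² - 4*2) = p² + (L² - 8) = p² + (-8 + L²) = -8 + L² + p²)
(3*3)*(z(1)*(-4) + H(-5, 4)) = (3*3)*((-3 - 3*1²)*(-4) + (-8 + (-5)² + 4²)) = 9*((-3 - 3*1)*(-4) + (-8 + 25 + 16)) = 9*((-3 - 3)*(-4) + 33) = 9*(-6*(-4) + 33) = 9*(24 + 33) = 9*57 = 513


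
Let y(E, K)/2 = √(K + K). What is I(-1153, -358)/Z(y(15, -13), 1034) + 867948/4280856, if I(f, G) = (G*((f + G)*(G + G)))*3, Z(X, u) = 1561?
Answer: -414506192338543/556868018 ≈ -7.4435e+5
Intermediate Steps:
y(E, K) = 2*√2*√K (y(E, K) = 2*√(K + K) = 2*√(2*K) = 2*(√2*√K) = 2*√2*√K)
I(f, G) = 6*G²*(G + f) (I(f, G) = (G*((G + f)*(2*G)))*3 = (G*(2*G*(G + f)))*3 = (2*G²*(G + f))*3 = 6*G²*(G + f))
I(-1153, -358)/Z(y(15, -13), 1034) + 867948/4280856 = (6*(-358)²*(-358 - 1153))/1561 + 867948/4280856 = (6*128164*(-1511))*(1/1561) + 867948*(1/4280856) = -1161934824*1/1561 + 72329/356738 = -1161934824/1561 + 72329/356738 = -414506192338543/556868018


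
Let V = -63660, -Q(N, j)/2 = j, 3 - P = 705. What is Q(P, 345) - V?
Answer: 62970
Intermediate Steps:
P = -702 (P = 3 - 1*705 = 3 - 705 = -702)
Q(N, j) = -2*j
Q(P, 345) - V = -2*345 - 1*(-63660) = -690 + 63660 = 62970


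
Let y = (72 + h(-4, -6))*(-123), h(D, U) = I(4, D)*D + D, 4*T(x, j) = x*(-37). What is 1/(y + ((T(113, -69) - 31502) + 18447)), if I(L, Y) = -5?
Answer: -4/99697 ≈ -4.0122e-5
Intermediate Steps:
T(x, j) = -37*x/4 (T(x, j) = (x*(-37))/4 = (-37*x)/4 = -37*x/4)
h(D, U) = -4*D (h(D, U) = -5*D + D = -4*D)
y = -10824 (y = (72 - 4*(-4))*(-123) = (72 + 16)*(-123) = 88*(-123) = -10824)
1/(y + ((T(113, -69) - 31502) + 18447)) = 1/(-10824 + ((-37/4*113 - 31502) + 18447)) = 1/(-10824 + ((-4181/4 - 31502) + 18447)) = 1/(-10824 + (-130189/4 + 18447)) = 1/(-10824 - 56401/4) = 1/(-99697/4) = -4/99697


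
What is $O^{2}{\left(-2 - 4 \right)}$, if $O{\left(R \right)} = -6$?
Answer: $36$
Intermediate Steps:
$O^{2}{\left(-2 - 4 \right)} = \left(-6\right)^{2} = 36$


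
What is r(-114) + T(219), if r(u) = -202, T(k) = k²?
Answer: 47759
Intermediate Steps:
r(-114) + T(219) = -202 + 219² = -202 + 47961 = 47759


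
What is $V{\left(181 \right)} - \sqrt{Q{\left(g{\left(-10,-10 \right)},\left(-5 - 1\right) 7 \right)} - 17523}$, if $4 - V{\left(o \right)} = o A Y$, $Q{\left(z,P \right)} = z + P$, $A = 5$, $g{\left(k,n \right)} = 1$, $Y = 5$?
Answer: $-4521 - 2 i \sqrt{4391} \approx -4521.0 - 132.53 i$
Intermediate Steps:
$Q{\left(z,P \right)} = P + z$
$V{\left(o \right)} = 4 - 25 o$ ($V{\left(o \right)} = 4 - o 5 \cdot 5 = 4 - 5 o 5 = 4 - 25 o$)
$V{\left(181 \right)} - \sqrt{Q{\left(g{\left(-10,-10 \right)},\left(-5 - 1\right) 7 \right)} - 17523} = \left(4 - 4525\right) - \sqrt{\left(\left(-5 - 1\right) 7 + 1\right) - 17523} = \left(4 - 4525\right) - \sqrt{\left(\left(-6\right) 7 + 1\right) - 17523} = -4521 - \sqrt{\left(-42 + 1\right) - 17523} = -4521 - \sqrt{-41 - 17523} = -4521 - \sqrt{-17564} = -4521 - 2 i \sqrt{4391}$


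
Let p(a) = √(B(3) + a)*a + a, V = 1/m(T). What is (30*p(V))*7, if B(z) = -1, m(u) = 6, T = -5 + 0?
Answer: 35 + 35*I*√30/6 ≈ 35.0 + 31.95*I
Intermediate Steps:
T = -5
V = ⅙ (V = 1/6 = ⅙ ≈ 0.16667)
p(a) = a + a*√(-1 + a) (p(a) = √(-1 + a)*a + a = a*√(-1 + a) + a = a + a*√(-1 + a))
(30*p(V))*7 = (30*((1 + √(-1 + ⅙))/6))*7 = (30*((1 + √(-⅚))/6))*7 = (30*((1 + I*√30/6)/6))*7 = (30*(⅙ + I*√30/36))*7 = (5 + 5*I*√30/6)*7 = 35 + 35*I*√30/6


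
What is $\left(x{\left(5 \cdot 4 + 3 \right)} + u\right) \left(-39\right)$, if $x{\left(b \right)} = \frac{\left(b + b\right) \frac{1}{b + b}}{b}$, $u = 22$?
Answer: $- \frac{19773}{23} \approx -859.7$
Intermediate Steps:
$x{\left(b \right)} = \frac{1}{b}$ ($x{\left(b \right)} = \frac{2 b \frac{1}{2 b}}{b} = 1 \frac{1}{b} = \frac{1}{b}$)
$\left(x{\left(5 \cdot 4 + 3 \right)} + u\right) \left(-39\right) = \left(\frac{1}{5 \cdot 4 + 3} + 22\right) \left(-39\right) = \left(\frac{1}{20 + 3} + 22\right) \left(-39\right) = \left(\frac{1}{23} + 22\right) \left(-39\right) = \frac{507}{23} \left(-39\right) = - \frac{19773}{23}$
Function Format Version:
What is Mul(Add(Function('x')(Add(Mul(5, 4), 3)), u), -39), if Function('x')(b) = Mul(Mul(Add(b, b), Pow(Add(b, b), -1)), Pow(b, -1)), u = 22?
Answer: Rational(-19773, 23) ≈ -859.70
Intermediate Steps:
Function('x')(b) = Pow(b, -1) (Function('x')(b) = Mul(Mul(Mul(2, b), Pow(Mul(2, b), -1)), Pow(b, -1)) = Mul(Mul(Mul(2, b), Mul(Rational(1, 2), Pow(b, -1))), Pow(b, -1)) = Mul(1, Pow(b, -1)) = Pow(b, -1))
Mul(Add(Function('x')(Add(Mul(5, 4), 3)), u), -39) = Mul(Add(Pow(Add(Mul(5, 4), 3), -1), 22), -39) = Mul(Add(Pow(Add(20, 3), -1), 22), -39) = Mul(Add(Pow(23, -1), 22), -39) = Mul(Add(Rational(1, 23), 22), -39) = Mul(Rational(507, 23), -39) = Rational(-19773, 23)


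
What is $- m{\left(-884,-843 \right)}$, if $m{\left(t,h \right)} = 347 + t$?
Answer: $537$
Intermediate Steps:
$- m{\left(-884,-843 \right)} = - (347 - 884) = \left(-1\right) \left(-537\right) = 537$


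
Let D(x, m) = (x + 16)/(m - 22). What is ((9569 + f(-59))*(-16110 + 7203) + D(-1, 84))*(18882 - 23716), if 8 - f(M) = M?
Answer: 12861646897353/31 ≈ 4.1489e+11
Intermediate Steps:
f(M) = 8 - M
D(x, m) = (16 + x)/(-22 + m)
((9569 + f(-59))*(-16110 + 7203) + D(-1, 84))*(18882 - 23716) = ((9569 + (8 - 1*(-59)))*(-16110 + 7203) + (16 - 1)/(-22 + 84))*(18882 - 23716) = ((9569 + (8 + 59))*(-8907) + 15/62)*(-4834) = ((9569 + 67)*(-8907) + (1/62)*15)*(-4834) = (9636*(-8907) + 15/62)*(-4834) = (-85827852 + 15/62)*(-4834) = -5321326809/62*(-4834) = 12861646897353/31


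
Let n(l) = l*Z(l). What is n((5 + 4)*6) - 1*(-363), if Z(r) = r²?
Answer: 157827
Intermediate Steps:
n(l) = l³ (n(l) = l*l² = l³)
n((5 + 4)*6) - 1*(-363) = ((5 + 4)*6)³ - 1*(-363) = (9*6)³ + 363 = 54³ + 363 = 157464 + 363 = 157827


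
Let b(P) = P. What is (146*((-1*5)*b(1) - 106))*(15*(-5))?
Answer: 1215450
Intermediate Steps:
(146*((-1*5)*b(1) - 106))*(15*(-5)) = (146*(-1*5*1 - 106))*(15*(-5)) = (146*(-5*1 - 106))*(-75) = (146*(-5 - 106))*(-75) = (146*(-111))*(-75) = -16206*(-75) = 1215450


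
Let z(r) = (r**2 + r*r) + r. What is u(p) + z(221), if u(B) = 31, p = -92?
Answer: 97934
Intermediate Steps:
z(r) = r + 2*r**2 (z(r) = (r**2 + r**2) + r = 2*r**2 + r = r + 2*r**2)
u(p) + z(221) = 31 + 221*(1 + 2*221) = 31 + 221*(1 + 442) = 31 + 221*443 = 31 + 97903 = 97934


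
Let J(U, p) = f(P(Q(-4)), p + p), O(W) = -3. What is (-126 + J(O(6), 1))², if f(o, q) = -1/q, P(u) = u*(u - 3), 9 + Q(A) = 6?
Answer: 64009/4 ≈ 16002.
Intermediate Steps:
Q(A) = -3 (Q(A) = -9 + 6 = -3)
P(u) = u*(-3 + u)
J(U, p) = -1/(2*p) (J(U, p) = -1/(p + p) = -1/(2*p))
(-126 + J(O(6), 1))² = (-126 - ½/1)² = (-126 - ½*1)² = (-126 - ½)² = (-253/2)² = 64009/4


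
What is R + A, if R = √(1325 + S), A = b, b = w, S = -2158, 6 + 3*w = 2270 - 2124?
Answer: 140/3 + 7*I*√17 ≈ 46.667 + 28.862*I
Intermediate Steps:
w = 140/3 (w = -2 + (2270 - 2124)/3 = -2 + (⅓)*146 = -2 + 146/3 = 140/3 ≈ 46.667)
b = 140/3 ≈ 46.667
A = 140/3 ≈ 46.667
R = 7*I*√17 (R = √(1325 - 2158) = √(-833) = 7*I*√17 ≈ 28.862*I)
R + A = 7*I*√17 + 140/3 = 140/3 + 7*I*√17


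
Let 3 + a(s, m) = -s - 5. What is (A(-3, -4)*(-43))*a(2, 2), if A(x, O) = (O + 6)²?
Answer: 1720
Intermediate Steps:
a(s, m) = -8 - s (a(s, m) = -3 + (-s - 5) = -3 + (-5 - s) = -8 - s)
A(x, O) = (6 + O)²
(A(-3, -4)*(-43))*a(2, 2) = ((6 - 4)²*(-43))*(-8 - 1*2) = (2²*(-43))*(-8 - 2) = (4*(-43))*(-10) = -172*(-10) = 1720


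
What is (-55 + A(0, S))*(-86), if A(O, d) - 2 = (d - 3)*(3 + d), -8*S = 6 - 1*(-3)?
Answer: 167141/32 ≈ 5223.2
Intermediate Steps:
S = -9/8 (S = -(6 - 1*(-3))/8 = -(6 + 3)/8 = -1/8*9 = -9/8 ≈ -1.1250)
A(O, d) = 2 + (-3 + d)*(3 + d) (A(O, d) = 2 + (d - 3)*(3 + d) = 2 + (-3 + d)*(3 + d))
(-55 + A(0, S))*(-86) = (-55 + (-7 + (-9/8)**2))*(-86) = (-55 + (-7 + 81/64))*(-86) = (-55 - 367/64)*(-86) = -3887/64*(-86) = 167141/32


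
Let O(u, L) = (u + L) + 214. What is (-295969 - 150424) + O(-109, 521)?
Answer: -445767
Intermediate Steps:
O(u, L) = 214 + L + u (O(u, L) = (L + u) + 214 = 214 + L + u)
(-295969 - 150424) + O(-109, 521) = (-295969 - 150424) + (214 + 521 - 109) = -446393 + 626 = -445767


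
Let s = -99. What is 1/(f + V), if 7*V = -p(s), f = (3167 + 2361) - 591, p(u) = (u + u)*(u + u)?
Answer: -7/4645 ≈ -0.0015070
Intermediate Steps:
p(u) = 4*u² (p(u) = (2*u)*(2*u) = 4*u²)
f = 4937 (f = 5528 - 591 = 4937)
V = -39204/7 (V = (-4*(-99)²)/7 = (-4*9801)/7 = (-1*39204)/7 = (⅐)*(-39204) = -39204/7 ≈ -5600.6)
1/(f + V) = 1/(4937 - 39204/7) = 1/(-4645/7) = -7/4645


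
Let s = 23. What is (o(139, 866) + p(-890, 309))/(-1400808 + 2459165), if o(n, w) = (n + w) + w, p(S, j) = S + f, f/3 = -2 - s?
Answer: 906/1058357 ≈ 0.00085604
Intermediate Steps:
f = -75 (f = 3*(-2 - 1*23) = 3*(-2 - 23) = 3*(-25) = -75)
p(S, j) = -75 + S (p(S, j) = S - 75 = -75 + S)
o(n, w) = n + 2*w
(o(139, 866) + p(-890, 309))/(-1400808 + 2459165) = ((139 + 2*866) + (-75 - 890))/(-1400808 + 2459165) = ((139 + 1732) - 965)/1058357 = (1871 - 965)*(1/1058357) = 906*(1/1058357) = 906/1058357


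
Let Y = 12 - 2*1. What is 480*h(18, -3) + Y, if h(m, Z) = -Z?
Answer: 1450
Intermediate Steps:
Y = 10 (Y = 12 - 2 = 10)
480*h(18, -3) + Y = 480*(-1*(-3)) + 10 = 480*3 + 10 = 1440 + 10 = 1450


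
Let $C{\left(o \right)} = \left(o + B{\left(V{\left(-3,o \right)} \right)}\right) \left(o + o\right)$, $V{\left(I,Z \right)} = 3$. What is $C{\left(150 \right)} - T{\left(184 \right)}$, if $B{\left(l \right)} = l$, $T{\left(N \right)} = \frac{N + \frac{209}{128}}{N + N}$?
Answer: $\frac{2162049839}{47104} \approx 45900.0$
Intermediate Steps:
$T{\left(N \right)} = \frac{\frac{209}{128} + N}{2 N}$ ($T{\left(N \right)} = \frac{N + 209 \cdot \frac{1}{128}}{2 N} = \left(N + \frac{209}{128}\right) \frac{1}{2 N} = \left(\frac{209}{128} + N\right) \frac{1}{2 N} = \frac{\frac{209}{128} + N}{2 N}$)
$C{\left(o \right)} = 2 o \left(3 + o\right)$ ($C{\left(o \right)} = \left(o + 3\right) \left(o + o\right) = \left(3 + o\right) 2 o = 2 o \left(3 + o\right)$)
$C{\left(150 \right)} - T{\left(184 \right)} = 2 \cdot 150 \left(3 + 150\right) - \frac{209 + 128 \cdot 184}{256 \cdot 184} = 2 \cdot 150 \cdot 153 - \frac{1}{256} \cdot \frac{1}{184} \left(209 + 23552\right) = 45900 - \frac{1}{256} \cdot \frac{1}{184} \cdot 23761 = 45900 - \frac{23761}{47104} = \frac{2162049839}{47104}$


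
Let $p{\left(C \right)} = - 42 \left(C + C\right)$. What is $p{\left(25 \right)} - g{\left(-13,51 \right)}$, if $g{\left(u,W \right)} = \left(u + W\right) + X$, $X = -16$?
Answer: $-2122$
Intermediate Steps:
$g{\left(u,W \right)} = -16 + W + u$ ($g{\left(u,W \right)} = \left(u + W\right) - 16 = \left(W + u\right) - 16 = -16 + W + u$)
$p{\left(C \right)} = - 84 C$ ($p{\left(C \right)} = - 42 \cdot 2 C = - 84 C$)
$p{\left(25 \right)} - g{\left(-13,51 \right)} = \left(-84\right) 25 - \left(-16 + 51 - 13\right) = -2100 - 22 = -2122$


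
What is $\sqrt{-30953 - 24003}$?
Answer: $2 i \sqrt{13739} \approx 234.43 i$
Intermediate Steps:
$\sqrt{-30953 - 24003} = \sqrt{-54956} = 2 i \sqrt{13739}$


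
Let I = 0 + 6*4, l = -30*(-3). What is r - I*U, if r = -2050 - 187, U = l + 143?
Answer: -7829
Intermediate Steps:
l = 90
U = 233 (U = 90 + 143 = 233)
I = 24 (I = 0 + 24 = 24)
r = -2237
r - I*U = -2237 - 24*233 = -2237 - 1*5592 = -2237 - 5592 = -7829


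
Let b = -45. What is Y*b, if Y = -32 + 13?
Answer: 855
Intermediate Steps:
Y = -19
Y*b = -19*(-45) = 855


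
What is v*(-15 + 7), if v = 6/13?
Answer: -48/13 ≈ -3.6923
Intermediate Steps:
v = 6/13 (v = 6*(1/13) = 6/13 ≈ 0.46154)
v*(-15 + 7) = 6*(-15 + 7)/13 = (6/13)*(-8) = -48/13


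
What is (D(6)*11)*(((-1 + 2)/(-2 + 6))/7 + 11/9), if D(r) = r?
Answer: 3487/42 ≈ 83.024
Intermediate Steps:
(D(6)*11)*(((-1 + 2)/(-2 + 6))/7 + 11/9) = (6*11)*(((-1 + 2)/(-2 + 6))/7 + 11/9) = 66*((1/4)*(⅐) + 11*(⅑)) = 66*((1*(¼))*(⅐) + 11/9) = 66*((¼)*(⅐) + 11/9) = 66*(1/28 + 11/9) = 66*(317/252) = 3487/42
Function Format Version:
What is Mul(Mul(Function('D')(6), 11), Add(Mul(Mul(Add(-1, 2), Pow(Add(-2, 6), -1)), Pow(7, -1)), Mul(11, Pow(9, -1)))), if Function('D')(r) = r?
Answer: Rational(3487, 42) ≈ 83.024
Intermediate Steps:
Mul(Mul(Function('D')(6), 11), Add(Mul(Mul(Add(-1, 2), Pow(Add(-2, 6), -1)), Pow(7, -1)), Mul(11, Pow(9, -1)))) = Mul(Mul(6, 11), Add(Mul(Mul(Add(-1, 2), Pow(Add(-2, 6), -1)), Pow(7, -1)), Mul(11, Pow(9, -1)))) = Mul(66, Add(Mul(Mul(1, Pow(4, -1)), Rational(1, 7)), Mul(11, Rational(1, 9)))) = Mul(66, Add(Mul(Mul(1, Rational(1, 4)), Rational(1, 7)), Rational(11, 9))) = Mul(66, Add(Mul(Rational(1, 4), Rational(1, 7)), Rational(11, 9))) = Mul(66, Add(Rational(1, 28), Rational(11, 9))) = Mul(66, Rational(317, 252)) = Rational(3487, 42)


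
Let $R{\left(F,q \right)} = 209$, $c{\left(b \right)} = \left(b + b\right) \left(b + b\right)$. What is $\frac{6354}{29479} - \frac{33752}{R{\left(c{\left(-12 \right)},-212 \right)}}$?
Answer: $- \frac{993647222}{6161111} \approx -161.28$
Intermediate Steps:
$c{\left(b \right)} = 4 b^{2}$ ($c{\left(b \right)} = 2 b 2 b = 4 b^{2}$)
$\frac{6354}{29479} - \frac{33752}{R{\left(c{\left(-12 \right)},-212 \right)}} = \frac{6354}{29479} - \frac{33752}{209} = - \frac{993647222}{6161111}$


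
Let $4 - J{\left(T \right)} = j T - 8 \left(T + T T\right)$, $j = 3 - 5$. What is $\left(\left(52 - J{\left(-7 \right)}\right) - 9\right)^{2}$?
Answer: $80089$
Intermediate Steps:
$j = -2$
$J{\left(T \right)} = 4 + 8 T^{2} + 10 T$ ($J{\left(T \right)} = 4 - \left(- 2 T - 8 \left(T + T T\right)\right) = 4 - \left(- 2 T - 8 \left(T + T^{2}\right)\right) = 4 - \left(- 2 T - \left(8 T + 8 T^{2}\right)\right) = 4 - \left(- 10 T - 8 T^{2}\right) = 4 + \left(8 T^{2} + 10 T\right) = 4 + 8 T^{2} + 10 T$)
$\left(\left(52 - J{\left(-7 \right)}\right) - 9\right)^{2} = \left(\left(52 - \left(4 + 8 \left(-7\right)^{2} + 10 \left(-7\right)\right)\right) - 9\right)^{2} = \left(\left(52 - \left(4 + 8 \cdot 49 - 70\right)\right) - 9\right)^{2} = \left(\left(52 - \left(4 + 392 - 70\right)\right) - 9\right)^{2} = \left(\left(52 - 326\right) - 9\right)^{2} = \left(-274 - 9\right)^{2} = \left(-283\right)^{2} = 80089$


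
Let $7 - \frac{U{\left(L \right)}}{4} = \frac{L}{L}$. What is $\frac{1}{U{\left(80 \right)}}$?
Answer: $\frac{1}{24} \approx 0.041667$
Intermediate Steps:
$U{\left(L \right)} = 24$ ($U{\left(L \right)} = 28 - 4 \frac{L}{L} = 28 - 4 = 24$)
$\frac{1}{U{\left(80 \right)}} = \frac{1}{24}$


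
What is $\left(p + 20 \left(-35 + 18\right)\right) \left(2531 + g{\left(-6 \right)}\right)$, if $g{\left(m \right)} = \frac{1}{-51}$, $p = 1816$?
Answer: $\frac{63507360}{17} \approx 3.7357 \cdot 10^{6}$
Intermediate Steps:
$g{\left(m \right)} = - \frac{1}{51}$
$\left(p + 20 \left(-35 + 18\right)\right) \left(2531 + g{\left(-6 \right)}\right) = \left(1816 + 20 \left(-35 + 18\right)\right) \left(2531 - \frac{1}{51}\right) = \left(1816 + 20 \left(-17\right)\right) \frac{129080}{51} = \left(1816 - 340\right) \frac{129080}{51} = 1476 \cdot \frac{129080}{51} = \frac{63507360}{17}$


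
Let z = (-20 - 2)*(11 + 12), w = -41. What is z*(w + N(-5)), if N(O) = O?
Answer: 23276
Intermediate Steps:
z = -506 (z = -22*23 = -506)
z*(w + N(-5)) = -506*(-41 - 5) = -506*(-46) = 23276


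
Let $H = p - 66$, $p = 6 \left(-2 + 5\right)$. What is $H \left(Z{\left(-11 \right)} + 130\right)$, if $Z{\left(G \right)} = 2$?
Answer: $-6336$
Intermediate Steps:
$p = 18$ ($p = 6 \cdot 3 = 18$)
$H = -48$ ($H = 18 - 66 = -48$)
$H \left(Z{\left(-11 \right)} + 130\right) = - 48 \left(2 + 130\right) = \left(-48\right) 132 = -6336$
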